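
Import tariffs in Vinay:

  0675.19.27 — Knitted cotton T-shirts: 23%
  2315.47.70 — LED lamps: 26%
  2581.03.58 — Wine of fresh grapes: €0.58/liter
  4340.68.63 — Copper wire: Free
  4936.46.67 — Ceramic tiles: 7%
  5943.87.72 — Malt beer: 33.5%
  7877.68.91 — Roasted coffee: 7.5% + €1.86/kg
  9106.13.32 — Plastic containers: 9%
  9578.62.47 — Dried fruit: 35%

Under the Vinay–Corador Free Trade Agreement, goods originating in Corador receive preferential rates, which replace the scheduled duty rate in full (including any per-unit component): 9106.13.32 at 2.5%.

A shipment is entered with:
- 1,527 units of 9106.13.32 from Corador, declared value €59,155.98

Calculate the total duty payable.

Line 1 (9106.13.32, Corador, 1,527 units, €59,155.98):
Base rate for 9106.13.32 is 9%.
Origin Corador qualifies under the Vinay–Corador agreement and 9106.13.32 is covered: preferential rate 2.5% applies instead.
Duty = €59,155.98 × 2.5% = €1,478.90.

€1,478.90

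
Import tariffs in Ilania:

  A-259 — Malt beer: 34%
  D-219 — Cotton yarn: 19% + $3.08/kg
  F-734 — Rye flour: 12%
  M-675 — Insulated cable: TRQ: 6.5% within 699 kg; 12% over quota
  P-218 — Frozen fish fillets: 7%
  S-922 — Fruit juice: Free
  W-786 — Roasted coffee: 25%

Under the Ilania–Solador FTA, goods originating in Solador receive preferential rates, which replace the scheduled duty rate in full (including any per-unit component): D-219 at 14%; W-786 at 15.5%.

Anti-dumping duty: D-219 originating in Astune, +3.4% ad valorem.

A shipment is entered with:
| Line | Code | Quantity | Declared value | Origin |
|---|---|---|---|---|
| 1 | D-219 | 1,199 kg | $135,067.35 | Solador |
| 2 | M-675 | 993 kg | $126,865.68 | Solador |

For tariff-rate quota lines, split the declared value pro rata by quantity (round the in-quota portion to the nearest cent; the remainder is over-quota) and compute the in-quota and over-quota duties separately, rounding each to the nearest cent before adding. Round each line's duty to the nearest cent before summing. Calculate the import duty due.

$29,221.58

Line 1 (D-219, Solador, 1,199 kg, $135,067.35):
Base rate for D-219 is 19% + $3.08/kg.
Origin Solador qualifies under the Ilania–Solador agreement and D-219 is covered: preferential rate 14% applies instead.
The additional-duty order on D-219 targets Astune, not Solador; it does not apply.
Duty = $135,067.35 × 14% = $18,909.43.
Line 2 (M-675, Solador, 993 kg, $126,865.68):
Code M-675 is under a tariff-rate quota (threshold 699 kg). In-quota: 699 kg at 6.5%; over-quota: 294 kg at 12%.
Pro-rata value split: in-quota = $126,865.68 × 699/993 = $89,304.24; over-quota = $126,865.68 − $89,304.24 = $37,561.44.
In-quota duty = $89,304.24 × 6.5% = $5,804.78. Over-quota duty = $37,561.44 × 12% = $4,507.37.
Line duty = $5,804.78 + $4,507.37 = $10,312.15.
Total = $18,909.43 + $10,312.15 = $29,221.58.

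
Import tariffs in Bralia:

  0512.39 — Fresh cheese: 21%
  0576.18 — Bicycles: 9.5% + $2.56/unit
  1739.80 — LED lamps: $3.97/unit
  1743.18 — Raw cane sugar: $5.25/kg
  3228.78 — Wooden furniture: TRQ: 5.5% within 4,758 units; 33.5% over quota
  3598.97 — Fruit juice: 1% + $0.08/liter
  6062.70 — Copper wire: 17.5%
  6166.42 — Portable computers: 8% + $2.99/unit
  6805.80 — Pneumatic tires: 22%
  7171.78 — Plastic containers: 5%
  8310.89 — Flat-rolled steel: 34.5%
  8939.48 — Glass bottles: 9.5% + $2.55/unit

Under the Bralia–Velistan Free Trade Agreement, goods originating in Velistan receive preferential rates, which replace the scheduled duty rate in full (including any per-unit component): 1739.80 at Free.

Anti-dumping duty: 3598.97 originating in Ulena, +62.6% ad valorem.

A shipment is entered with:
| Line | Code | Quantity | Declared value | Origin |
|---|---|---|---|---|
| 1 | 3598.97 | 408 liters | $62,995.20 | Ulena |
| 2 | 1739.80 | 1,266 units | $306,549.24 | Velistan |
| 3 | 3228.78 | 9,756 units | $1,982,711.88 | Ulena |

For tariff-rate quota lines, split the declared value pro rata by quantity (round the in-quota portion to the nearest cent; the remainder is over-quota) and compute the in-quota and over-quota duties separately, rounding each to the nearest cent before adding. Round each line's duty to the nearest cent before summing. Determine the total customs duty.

$433,554.94

Line 1 (3598.97, Ulena, 408 liters, $62,995.20):
Base rate for 3598.97 is 1% + $0.08/liter.
Additional duty on 3598.97 from Ulena: +62.6%. Applied ad valorem rate: 1% + 62.6% = 63.6%.
Duty = $62,995.20 × 63.6% + 408 × $0.08 = $40,097.59.
Line 2 (1739.80, Velistan, 1,266 units, $306,549.24):
Base rate for 1739.80 is $3.97/unit.
Origin Velistan qualifies under the Bralia–Velistan agreement and 1739.80 is covered: preferential rate Free applies instead.
Duty = $306,549.24 × 0% = $0.00.
Line 3 (3228.78, Ulena, 9,756 units, $1,982,711.88):
Code 3228.78 is under a tariff-rate quota (threshold 4,758 units). In-quota: 4,758 units at 5.5%; over-quota: 4,998 units at 33.5%.
Pro-rata value split: in-quota = $1,982,711.88 × 4,758/9,756 = $966,968.34; over-quota = $1,982,711.88 − $966,968.34 = $1,015,743.54.
In-quota duty = $966,968.34 × 5.5% = $53,183.26. Over-quota duty = $1,015,743.54 × 33.5% = $340,274.09.
Line duty = $53,183.26 + $340,274.09 = $393,457.35.
Total = $40,097.59 + $0.00 + $393,457.35 = $433,554.94.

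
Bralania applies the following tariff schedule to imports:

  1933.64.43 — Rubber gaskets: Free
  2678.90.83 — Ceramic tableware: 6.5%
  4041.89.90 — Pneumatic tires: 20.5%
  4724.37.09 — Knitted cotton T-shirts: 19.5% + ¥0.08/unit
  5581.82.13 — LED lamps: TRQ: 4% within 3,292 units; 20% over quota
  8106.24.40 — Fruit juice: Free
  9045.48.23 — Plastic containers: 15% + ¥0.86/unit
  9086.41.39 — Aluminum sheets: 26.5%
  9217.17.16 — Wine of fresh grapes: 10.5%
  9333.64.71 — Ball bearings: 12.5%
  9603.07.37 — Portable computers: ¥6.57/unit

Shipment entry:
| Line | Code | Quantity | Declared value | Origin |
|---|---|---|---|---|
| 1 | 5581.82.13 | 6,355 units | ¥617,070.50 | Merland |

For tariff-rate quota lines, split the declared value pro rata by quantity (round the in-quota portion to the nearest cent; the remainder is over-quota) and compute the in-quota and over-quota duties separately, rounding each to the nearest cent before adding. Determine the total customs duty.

Line 1 (5581.82.13, Merland, 6,355 units, ¥617,070.50):
Code 5581.82.13 is under a tariff-rate quota (threshold 3,292 units). In-quota: 3,292 units at 4%; over-quota: 3,063 units at 20%.
Pro-rata value split: in-quota = ¥617,070.50 × 3,292/6,355 = ¥319,653.20; over-quota = ¥617,070.50 − ¥319,653.20 = ¥297,417.30.
In-quota duty = ¥319,653.20 × 4% = ¥12,786.13. Over-quota duty = ¥297,417.30 × 20% = ¥59,483.46.
Line duty = ¥12,786.13 + ¥59,483.46 = ¥72,269.59.

¥72,269.59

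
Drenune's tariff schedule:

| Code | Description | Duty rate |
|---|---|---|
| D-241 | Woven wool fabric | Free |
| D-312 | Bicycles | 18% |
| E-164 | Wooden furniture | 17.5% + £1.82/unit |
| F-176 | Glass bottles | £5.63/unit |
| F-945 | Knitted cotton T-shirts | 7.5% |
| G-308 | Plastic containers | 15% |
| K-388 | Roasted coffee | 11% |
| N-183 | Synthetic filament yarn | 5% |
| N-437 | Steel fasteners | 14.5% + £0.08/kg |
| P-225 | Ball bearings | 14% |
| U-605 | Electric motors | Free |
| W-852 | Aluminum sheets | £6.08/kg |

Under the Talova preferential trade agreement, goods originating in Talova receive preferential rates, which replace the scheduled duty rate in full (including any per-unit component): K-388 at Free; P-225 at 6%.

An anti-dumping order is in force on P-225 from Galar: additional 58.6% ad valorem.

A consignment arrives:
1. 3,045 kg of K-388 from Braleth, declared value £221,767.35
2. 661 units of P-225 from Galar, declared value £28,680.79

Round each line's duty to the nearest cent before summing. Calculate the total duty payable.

£45,216.66

Line 1 (K-388, Braleth, 3,045 kg, £221,767.35):
Base rate for K-388 is 11%.
K-388 has an FTA preferential rate, but origin Braleth is not Talova; base rate stands.
Duty = £221,767.35 × 11% = £24,394.41.
Line 2 (P-225, Galar, 661 units, £28,680.79):
Base rate for P-225 is 14%.
P-225 has an FTA preferential rate, but origin Galar is not Talova; base rate stands.
Additional duty on P-225 from Galar: +58.6%. Applied ad valorem rate: 14% + 58.6% = 72.6%.
Duty = £28,680.79 × 72.6% = £20,822.25.
Total = £24,394.41 + £20,822.25 = £45,216.66.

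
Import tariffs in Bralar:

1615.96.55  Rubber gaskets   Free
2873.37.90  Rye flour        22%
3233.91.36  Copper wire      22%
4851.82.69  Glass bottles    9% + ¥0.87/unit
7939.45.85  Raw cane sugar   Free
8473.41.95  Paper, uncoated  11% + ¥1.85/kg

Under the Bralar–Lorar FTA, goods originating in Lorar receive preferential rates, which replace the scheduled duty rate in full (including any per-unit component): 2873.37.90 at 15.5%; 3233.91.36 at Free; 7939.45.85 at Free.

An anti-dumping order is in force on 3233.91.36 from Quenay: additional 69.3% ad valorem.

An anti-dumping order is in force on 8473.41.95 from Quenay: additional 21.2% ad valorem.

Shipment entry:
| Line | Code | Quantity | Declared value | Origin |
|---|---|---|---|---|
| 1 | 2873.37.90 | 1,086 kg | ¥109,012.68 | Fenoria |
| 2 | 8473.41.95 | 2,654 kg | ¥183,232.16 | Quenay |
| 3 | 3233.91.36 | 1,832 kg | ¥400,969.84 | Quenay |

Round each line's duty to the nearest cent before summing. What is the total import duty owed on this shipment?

Line 1 (2873.37.90, Fenoria, 1,086 kg, ¥109,012.68):
Base rate for 2873.37.90 is 22%.
2873.37.90 has an FTA preferential rate, but origin Fenoria is not Lorar; base rate stands.
Duty = ¥109,012.68 × 22% = ¥23,982.79.
Line 2 (8473.41.95, Quenay, 2,654 kg, ¥183,232.16):
Base rate for 8473.41.95 is 11% + ¥1.85/kg.
Additional duty on 8473.41.95 from Quenay: +21.2%. Applied ad valorem rate: 11% + 21.2% = 32.2%.
Duty = ¥183,232.16 × 32.2% + 2,654 × ¥1.85 = ¥63,910.66.
Line 3 (3233.91.36, Quenay, 1,832 kg, ¥400,969.84):
Base rate for 3233.91.36 is 22%.
3233.91.36 has an FTA preferential rate, but origin Quenay is not Lorar; base rate stands.
Additional duty on 3233.91.36 from Quenay: +69.3%. Applied ad valorem rate: 22% + 69.3% = 91.3%.
Duty = ¥400,969.84 × 91.3% = ¥366,085.46.
Total = ¥23,982.79 + ¥63,910.66 + ¥366,085.46 = ¥453,978.91.

¥453,978.91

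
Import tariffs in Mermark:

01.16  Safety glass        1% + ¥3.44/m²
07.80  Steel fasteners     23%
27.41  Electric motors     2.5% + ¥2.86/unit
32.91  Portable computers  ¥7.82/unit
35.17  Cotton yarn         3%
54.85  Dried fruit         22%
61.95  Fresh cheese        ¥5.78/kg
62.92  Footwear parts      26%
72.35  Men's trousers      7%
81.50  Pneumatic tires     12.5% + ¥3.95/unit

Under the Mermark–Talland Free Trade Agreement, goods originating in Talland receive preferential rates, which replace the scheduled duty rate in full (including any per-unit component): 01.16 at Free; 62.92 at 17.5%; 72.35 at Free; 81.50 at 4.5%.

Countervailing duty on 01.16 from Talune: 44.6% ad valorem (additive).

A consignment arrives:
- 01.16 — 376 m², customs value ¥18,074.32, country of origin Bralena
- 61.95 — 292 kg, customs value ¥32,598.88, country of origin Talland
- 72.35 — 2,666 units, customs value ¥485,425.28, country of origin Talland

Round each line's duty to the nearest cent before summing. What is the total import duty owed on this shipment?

¥3,161.94

Line 1 (01.16, Bralena, 376 m², ¥18,074.32):
Base rate for 01.16 is 1% + ¥3.44/m².
01.16 has an FTA preferential rate, but origin Bralena is not Talland; base rate stands.
The additional-duty order on 01.16 targets Talune, not Bralena; it does not apply.
Duty = ¥18,074.32 × 1% + 376 × ¥3.44 = ¥1,474.18.
Line 2 (61.95, Talland, 292 kg, ¥32,598.88):
Base rate for 61.95 is ¥5.78/kg.
Origin Talland is the FTA partner but 61.95 is not on the preference list; base rate stands.
Duty = 292 × ¥5.78 = ¥1,687.76.
Line 3 (72.35, Talland, 2,666 units, ¥485,425.28):
Base rate for 72.35 is 7%.
Origin Talland qualifies under the Mermark–Talland agreement and 72.35 is covered: preferential rate Free applies instead.
Duty = ¥485,425.28 × 0% = ¥0.00.
Total = ¥1,474.18 + ¥1,687.76 + ¥0.00 = ¥3,161.94.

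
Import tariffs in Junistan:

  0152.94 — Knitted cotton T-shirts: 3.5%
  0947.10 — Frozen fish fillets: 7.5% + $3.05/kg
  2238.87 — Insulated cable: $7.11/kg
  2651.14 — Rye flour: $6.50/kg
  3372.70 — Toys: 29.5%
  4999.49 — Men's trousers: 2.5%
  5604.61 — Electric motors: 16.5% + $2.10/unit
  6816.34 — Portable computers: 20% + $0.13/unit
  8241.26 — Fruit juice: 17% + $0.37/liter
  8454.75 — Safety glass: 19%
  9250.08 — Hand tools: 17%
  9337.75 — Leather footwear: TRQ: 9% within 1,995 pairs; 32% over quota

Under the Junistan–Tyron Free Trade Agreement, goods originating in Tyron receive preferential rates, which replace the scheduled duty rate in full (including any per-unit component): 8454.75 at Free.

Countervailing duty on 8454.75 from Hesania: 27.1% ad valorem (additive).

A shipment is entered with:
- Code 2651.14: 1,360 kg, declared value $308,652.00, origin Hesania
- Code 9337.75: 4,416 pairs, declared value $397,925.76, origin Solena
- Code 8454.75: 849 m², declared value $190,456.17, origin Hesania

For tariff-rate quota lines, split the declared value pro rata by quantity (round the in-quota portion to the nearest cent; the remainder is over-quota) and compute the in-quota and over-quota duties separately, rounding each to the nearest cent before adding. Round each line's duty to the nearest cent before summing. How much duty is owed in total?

$182,629.56

Line 1 (2651.14, Hesania, 1,360 kg, $308,652.00):
Base rate for 2651.14 is $6.50/kg.
Duty = 1,360 × $6.50 = $8,840.00.
Line 2 (9337.75, Solena, 4,416 pairs, $397,925.76):
Code 9337.75 is under a tariff-rate quota (threshold 1,995 pairs). In-quota: 1,995 pairs at 9%; over-quota: 2,421 pairs at 32%.
Pro-rata value split: in-quota = $397,925.76 × 1,995/4,416 = $179,769.45; over-quota = $397,925.76 − $179,769.45 = $218,156.31.
In-quota duty = $179,769.45 × 9% = $16,179.25. Over-quota duty = $218,156.31 × 32% = $69,810.02.
Line duty = $16,179.25 + $69,810.02 = $85,989.27.
Line 3 (8454.75, Hesania, 849 m², $190,456.17):
Base rate for 8454.75 is 19%.
8454.75 has an FTA preferential rate, but origin Hesania is not Tyron; base rate stands.
Additional duty on 8454.75 from Hesania: +27.1%. Applied ad valorem rate: 19% + 27.1% = 46.1%.
Duty = $190,456.17 × 46.1% = $87,800.29.
Total = $8,840.00 + $85,989.27 + $87,800.29 = $182,629.56.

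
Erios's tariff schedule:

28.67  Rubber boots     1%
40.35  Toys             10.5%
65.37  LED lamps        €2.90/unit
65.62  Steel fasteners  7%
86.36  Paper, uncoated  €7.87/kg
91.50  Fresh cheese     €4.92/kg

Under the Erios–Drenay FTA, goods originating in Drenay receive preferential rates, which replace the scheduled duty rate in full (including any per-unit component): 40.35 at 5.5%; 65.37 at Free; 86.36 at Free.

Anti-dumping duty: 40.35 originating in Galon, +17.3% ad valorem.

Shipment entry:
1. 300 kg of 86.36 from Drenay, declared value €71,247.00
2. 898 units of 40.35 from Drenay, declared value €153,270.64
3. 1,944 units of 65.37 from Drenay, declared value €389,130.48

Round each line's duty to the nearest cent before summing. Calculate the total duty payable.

€8,429.89

Line 1 (86.36, Drenay, 300 kg, €71,247.00):
Base rate for 86.36 is €7.87/kg.
Origin Drenay qualifies under the Erios–Drenay agreement and 86.36 is covered: preferential rate Free applies instead.
Duty = €71,247.00 × 0% = €0.00.
Line 2 (40.35, Drenay, 898 units, €153,270.64):
Base rate for 40.35 is 10.5%.
Origin Drenay qualifies under the Erios–Drenay agreement and 40.35 is covered: preferential rate 5.5% applies instead.
The additional-duty order on 40.35 targets Galon, not Drenay; it does not apply.
Duty = €153,270.64 × 5.5% = €8,429.89.
Line 3 (65.37, Drenay, 1,944 units, €389,130.48):
Base rate for 65.37 is €2.90/unit.
Origin Drenay qualifies under the Erios–Drenay agreement and 65.37 is covered: preferential rate Free applies instead.
Duty = €389,130.48 × 0% = €0.00.
Total = €0.00 + €8,429.89 + €0.00 = €8,429.89.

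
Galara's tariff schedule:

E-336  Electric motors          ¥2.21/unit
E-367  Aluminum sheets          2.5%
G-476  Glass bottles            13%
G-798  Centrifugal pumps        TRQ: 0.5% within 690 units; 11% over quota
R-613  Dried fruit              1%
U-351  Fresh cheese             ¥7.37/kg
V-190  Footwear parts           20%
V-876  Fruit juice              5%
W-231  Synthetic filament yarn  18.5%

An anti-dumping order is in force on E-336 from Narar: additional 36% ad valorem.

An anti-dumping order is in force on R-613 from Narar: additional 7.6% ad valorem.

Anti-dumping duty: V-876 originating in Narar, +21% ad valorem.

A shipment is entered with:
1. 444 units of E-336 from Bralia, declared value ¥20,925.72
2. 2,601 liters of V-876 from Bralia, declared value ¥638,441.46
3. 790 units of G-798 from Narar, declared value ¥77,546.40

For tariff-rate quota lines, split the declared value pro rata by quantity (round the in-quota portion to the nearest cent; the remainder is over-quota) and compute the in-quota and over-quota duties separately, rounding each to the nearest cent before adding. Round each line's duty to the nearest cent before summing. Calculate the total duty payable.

¥34,321.72

Line 1 (E-336, Bralia, 444 units, ¥20,925.72):
Base rate for E-336 is ¥2.21/unit.
The additional-duty order on E-336 targets Narar, not Bralia; it does not apply.
Duty = 444 × ¥2.21 = ¥981.24.
Line 2 (V-876, Bralia, 2,601 liters, ¥638,441.46):
Base rate for V-876 is 5%.
The additional-duty order on V-876 targets Narar, not Bralia; it does not apply.
Duty = ¥638,441.46 × 5% = ¥31,922.07.
Line 3 (G-798, Narar, 790 units, ¥77,546.40):
Code G-798 is under a tariff-rate quota (threshold 690 units). In-quota: 690 units at 0.5%; over-quota: 100 units at 11%.
Pro-rata value split: in-quota = ¥77,546.40 × 690/790 = ¥67,730.40; over-quota = ¥77,546.40 − ¥67,730.40 = ¥9,816.00.
In-quota duty = ¥67,730.40 × 0.5% = ¥338.65. Over-quota duty = ¥9,816.00 × 11% = ¥1,079.76.
Line duty = ¥338.65 + ¥1,079.76 = ¥1,418.41.
Total = ¥981.24 + ¥31,922.07 + ¥1,418.41 = ¥34,321.72.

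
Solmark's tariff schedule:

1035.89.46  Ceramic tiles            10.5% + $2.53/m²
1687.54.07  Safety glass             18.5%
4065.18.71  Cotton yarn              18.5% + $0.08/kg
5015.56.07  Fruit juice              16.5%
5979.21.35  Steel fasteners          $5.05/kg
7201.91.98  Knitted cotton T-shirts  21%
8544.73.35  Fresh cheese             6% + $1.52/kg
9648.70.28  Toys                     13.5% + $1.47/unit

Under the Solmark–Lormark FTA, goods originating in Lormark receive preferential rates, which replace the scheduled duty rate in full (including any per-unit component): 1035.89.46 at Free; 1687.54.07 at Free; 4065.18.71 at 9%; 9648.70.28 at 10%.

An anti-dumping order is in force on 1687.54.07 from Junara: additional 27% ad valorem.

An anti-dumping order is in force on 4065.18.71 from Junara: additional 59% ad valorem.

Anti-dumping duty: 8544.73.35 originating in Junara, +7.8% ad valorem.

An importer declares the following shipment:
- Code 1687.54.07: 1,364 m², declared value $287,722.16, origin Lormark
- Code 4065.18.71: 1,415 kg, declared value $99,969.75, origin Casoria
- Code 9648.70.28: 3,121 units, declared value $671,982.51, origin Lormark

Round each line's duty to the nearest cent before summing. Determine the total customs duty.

$85,805.85

Line 1 (1687.54.07, Lormark, 1,364 m², $287,722.16):
Base rate for 1687.54.07 is 18.5%.
Origin Lormark qualifies under the Solmark–Lormark agreement and 1687.54.07 is covered: preferential rate Free applies instead.
The additional-duty order on 1687.54.07 targets Junara, not Lormark; it does not apply.
Duty = $287,722.16 × 0% = $0.00.
Line 2 (4065.18.71, Casoria, 1,415 kg, $99,969.75):
Base rate for 4065.18.71 is 18.5% + $0.08/kg.
4065.18.71 has an FTA preferential rate, but origin Casoria is not Lormark; base rate stands.
The additional-duty order on 4065.18.71 targets Junara, not Casoria; it does not apply.
Duty = $99,969.75 × 18.5% + 1,415 × $0.08 = $18,607.60.
Line 3 (9648.70.28, Lormark, 3,121 units, $671,982.51):
Base rate for 9648.70.28 is 13.5% + $1.47/unit.
Origin Lormark qualifies under the Solmark–Lormark agreement and 9648.70.28 is covered: preferential rate 10% applies instead.
Duty = $671,982.51 × 10% = $67,198.25.
Total = $0.00 + $18,607.60 + $67,198.25 = $85,805.85.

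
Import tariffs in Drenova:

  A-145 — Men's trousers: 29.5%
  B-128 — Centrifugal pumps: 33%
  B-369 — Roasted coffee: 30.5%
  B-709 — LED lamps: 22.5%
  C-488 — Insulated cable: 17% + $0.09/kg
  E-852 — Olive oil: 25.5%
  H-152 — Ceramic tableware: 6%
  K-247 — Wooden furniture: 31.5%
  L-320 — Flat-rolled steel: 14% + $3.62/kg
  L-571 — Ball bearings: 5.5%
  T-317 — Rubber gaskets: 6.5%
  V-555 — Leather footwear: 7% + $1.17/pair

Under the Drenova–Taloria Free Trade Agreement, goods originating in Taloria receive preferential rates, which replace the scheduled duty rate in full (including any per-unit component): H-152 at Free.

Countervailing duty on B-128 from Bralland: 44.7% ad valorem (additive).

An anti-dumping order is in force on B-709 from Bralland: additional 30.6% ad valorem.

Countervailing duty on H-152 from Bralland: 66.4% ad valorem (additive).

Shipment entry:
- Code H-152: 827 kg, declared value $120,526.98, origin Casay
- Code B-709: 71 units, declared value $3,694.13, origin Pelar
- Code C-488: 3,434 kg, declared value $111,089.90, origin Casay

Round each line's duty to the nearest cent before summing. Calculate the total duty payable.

Line 1 (H-152, Casay, 827 kg, $120,526.98):
Base rate for H-152 is 6%.
H-152 has an FTA preferential rate, but origin Casay is not Taloria; base rate stands.
The additional-duty order on H-152 targets Bralland, not Casay; it does not apply.
Duty = $120,526.98 × 6% = $7,231.62.
Line 2 (B-709, Pelar, 71 units, $3,694.13):
Base rate for B-709 is 22.5%.
The additional-duty order on B-709 targets Bralland, not Pelar; it does not apply.
Duty = $3,694.13 × 22.5% = $831.18.
Line 3 (C-488, Casay, 3,434 kg, $111,089.90):
Base rate for C-488 is 17% + $0.09/kg.
Duty = $111,089.90 × 17% + 3,434 × $0.09 = $19,194.34.
Total = $7,231.62 + $831.18 + $19,194.34 = $27,257.14.

$27,257.14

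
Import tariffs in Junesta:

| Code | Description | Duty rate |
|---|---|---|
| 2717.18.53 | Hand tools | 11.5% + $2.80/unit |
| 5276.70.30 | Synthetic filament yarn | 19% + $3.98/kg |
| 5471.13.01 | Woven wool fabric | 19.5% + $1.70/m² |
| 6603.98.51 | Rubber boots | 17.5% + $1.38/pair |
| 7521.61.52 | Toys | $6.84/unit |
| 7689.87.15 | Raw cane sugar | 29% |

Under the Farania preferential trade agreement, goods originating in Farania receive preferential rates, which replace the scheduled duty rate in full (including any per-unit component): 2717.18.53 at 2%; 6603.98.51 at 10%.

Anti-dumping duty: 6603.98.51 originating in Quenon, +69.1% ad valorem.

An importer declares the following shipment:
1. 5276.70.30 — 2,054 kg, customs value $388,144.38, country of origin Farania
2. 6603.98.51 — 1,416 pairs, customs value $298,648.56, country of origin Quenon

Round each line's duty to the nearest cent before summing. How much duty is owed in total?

$342,506.08

Line 1 (5276.70.30, Farania, 2,054 kg, $388,144.38):
Base rate for 5276.70.30 is 19% + $3.98/kg.
Origin Farania is the FTA partner but 5276.70.30 is not on the preference list; base rate stands.
Duty = $388,144.38 × 19% + 2,054 × $3.98 = $81,922.35.
Line 2 (6603.98.51, Quenon, 1,416 pairs, $298,648.56):
Base rate for 6603.98.51 is 17.5% + $1.38/pair.
6603.98.51 has an FTA preferential rate, but origin Quenon is not Farania; base rate stands.
Additional duty on 6603.98.51 from Quenon: +69.1%. Applied ad valorem rate: 17.5% + 69.1% = 86.6%.
Duty = $298,648.56 × 86.6% + 1,416 × $1.38 = $260,583.73.
Total = $81,922.35 + $260,583.73 = $342,506.08.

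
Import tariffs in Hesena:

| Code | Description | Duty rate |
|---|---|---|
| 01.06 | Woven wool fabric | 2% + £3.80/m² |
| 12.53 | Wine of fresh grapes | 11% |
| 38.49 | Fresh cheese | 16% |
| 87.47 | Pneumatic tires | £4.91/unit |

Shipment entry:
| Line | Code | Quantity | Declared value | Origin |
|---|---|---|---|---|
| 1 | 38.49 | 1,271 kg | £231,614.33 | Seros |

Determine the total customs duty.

Line 1 (38.49, Seros, 1,271 kg, £231,614.33):
Base rate for 38.49 is 16%.
Duty = £231,614.33 × 16% = £37,058.29.

£37,058.29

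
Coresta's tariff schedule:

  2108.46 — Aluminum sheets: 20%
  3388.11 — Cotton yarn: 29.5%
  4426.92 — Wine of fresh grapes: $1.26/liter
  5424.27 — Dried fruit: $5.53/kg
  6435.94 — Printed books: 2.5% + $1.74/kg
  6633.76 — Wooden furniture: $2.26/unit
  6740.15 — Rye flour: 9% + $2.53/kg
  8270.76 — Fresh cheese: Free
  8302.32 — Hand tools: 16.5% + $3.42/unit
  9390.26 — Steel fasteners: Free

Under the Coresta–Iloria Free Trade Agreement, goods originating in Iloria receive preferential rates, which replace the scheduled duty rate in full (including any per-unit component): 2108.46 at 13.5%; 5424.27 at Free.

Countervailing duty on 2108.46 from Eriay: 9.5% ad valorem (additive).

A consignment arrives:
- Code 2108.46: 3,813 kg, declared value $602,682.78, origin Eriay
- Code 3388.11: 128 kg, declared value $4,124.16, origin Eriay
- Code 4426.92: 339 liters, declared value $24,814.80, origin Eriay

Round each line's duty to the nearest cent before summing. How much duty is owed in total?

$179,435.19

Line 1 (2108.46, Eriay, 3,813 kg, $602,682.78):
Base rate for 2108.46 is 20%.
2108.46 has an FTA preferential rate, but origin Eriay is not Iloria; base rate stands.
Additional duty on 2108.46 from Eriay: +9.5%. Applied ad valorem rate: 20% + 9.5% = 29.5%.
Duty = $602,682.78 × 29.5% = $177,791.42.
Line 2 (3388.11, Eriay, 128 kg, $4,124.16):
Base rate for 3388.11 is 29.5%.
Duty = $4,124.16 × 29.5% = $1,216.63.
Line 3 (4426.92, Eriay, 339 liters, $24,814.80):
Base rate for 4426.92 is $1.26/liter.
Duty = 339 × $1.26 = $427.14.
Total = $177,791.42 + $1,216.63 + $427.14 = $179,435.19.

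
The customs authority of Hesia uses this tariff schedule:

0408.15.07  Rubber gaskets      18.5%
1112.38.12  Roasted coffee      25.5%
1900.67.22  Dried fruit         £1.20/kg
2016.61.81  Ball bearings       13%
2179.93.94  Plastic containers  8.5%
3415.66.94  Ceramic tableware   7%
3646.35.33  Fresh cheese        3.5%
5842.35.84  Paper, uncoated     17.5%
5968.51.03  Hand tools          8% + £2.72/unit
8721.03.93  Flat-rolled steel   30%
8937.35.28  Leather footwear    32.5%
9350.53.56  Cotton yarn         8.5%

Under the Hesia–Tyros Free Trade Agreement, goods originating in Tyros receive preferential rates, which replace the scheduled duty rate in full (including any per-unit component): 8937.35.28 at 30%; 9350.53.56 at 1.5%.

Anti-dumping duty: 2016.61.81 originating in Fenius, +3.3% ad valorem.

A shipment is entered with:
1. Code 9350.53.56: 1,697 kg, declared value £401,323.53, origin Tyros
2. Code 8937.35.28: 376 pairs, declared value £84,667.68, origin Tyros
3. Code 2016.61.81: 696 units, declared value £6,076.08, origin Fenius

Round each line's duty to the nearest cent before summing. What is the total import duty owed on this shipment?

£32,410.55

Line 1 (9350.53.56, Tyros, 1,697 kg, £401,323.53):
Base rate for 9350.53.56 is 8.5%.
Origin Tyros qualifies under the Hesia–Tyros agreement and 9350.53.56 is covered: preferential rate 1.5% applies instead.
Duty = £401,323.53 × 1.5% = £6,019.85.
Line 2 (8937.35.28, Tyros, 376 pairs, £84,667.68):
Base rate for 8937.35.28 is 32.5%.
Origin Tyros qualifies under the Hesia–Tyros agreement and 8937.35.28 is covered: preferential rate 30% applies instead.
Duty = £84,667.68 × 30% = £25,400.30.
Line 3 (2016.61.81, Fenius, 696 units, £6,076.08):
Base rate for 2016.61.81 is 13%.
Additional duty on 2016.61.81 from Fenius: +3.3%. Applied ad valorem rate: 13% + 3.3% = 16.3%.
Duty = £6,076.08 × 16.3% = £990.40.
Total = £6,019.85 + £25,400.30 + £990.40 = £32,410.55.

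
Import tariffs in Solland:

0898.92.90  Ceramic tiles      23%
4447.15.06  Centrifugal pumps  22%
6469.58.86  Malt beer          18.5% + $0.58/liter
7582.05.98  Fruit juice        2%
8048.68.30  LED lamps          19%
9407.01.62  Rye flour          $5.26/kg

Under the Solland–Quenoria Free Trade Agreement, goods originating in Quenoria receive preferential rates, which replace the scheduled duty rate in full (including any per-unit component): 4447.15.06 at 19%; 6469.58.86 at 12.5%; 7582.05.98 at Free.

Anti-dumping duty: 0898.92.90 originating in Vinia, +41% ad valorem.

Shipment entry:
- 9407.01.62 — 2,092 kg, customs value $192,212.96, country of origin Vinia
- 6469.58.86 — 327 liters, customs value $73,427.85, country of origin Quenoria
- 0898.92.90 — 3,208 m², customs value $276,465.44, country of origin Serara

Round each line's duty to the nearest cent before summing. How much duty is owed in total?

Line 1 (9407.01.62, Vinia, 2,092 kg, $192,212.96):
Base rate for 9407.01.62 is $5.26/kg.
Duty = 2,092 × $5.26 = $11,003.92.
Line 2 (6469.58.86, Quenoria, 327 liters, $73,427.85):
Base rate for 6469.58.86 is 18.5% + $0.58/liter.
Origin Quenoria qualifies under the Solland–Quenoria agreement and 6469.58.86 is covered: preferential rate 12.5% applies instead.
Duty = $73,427.85 × 12.5% = $9,178.48.
Line 3 (0898.92.90, Serara, 3,208 m², $276,465.44):
Base rate for 0898.92.90 is 23%.
The additional-duty order on 0898.92.90 targets Vinia, not Serara; it does not apply.
Duty = $276,465.44 × 23% = $63,587.05.
Total = $11,003.92 + $9,178.48 + $63,587.05 = $83,769.45.

$83,769.45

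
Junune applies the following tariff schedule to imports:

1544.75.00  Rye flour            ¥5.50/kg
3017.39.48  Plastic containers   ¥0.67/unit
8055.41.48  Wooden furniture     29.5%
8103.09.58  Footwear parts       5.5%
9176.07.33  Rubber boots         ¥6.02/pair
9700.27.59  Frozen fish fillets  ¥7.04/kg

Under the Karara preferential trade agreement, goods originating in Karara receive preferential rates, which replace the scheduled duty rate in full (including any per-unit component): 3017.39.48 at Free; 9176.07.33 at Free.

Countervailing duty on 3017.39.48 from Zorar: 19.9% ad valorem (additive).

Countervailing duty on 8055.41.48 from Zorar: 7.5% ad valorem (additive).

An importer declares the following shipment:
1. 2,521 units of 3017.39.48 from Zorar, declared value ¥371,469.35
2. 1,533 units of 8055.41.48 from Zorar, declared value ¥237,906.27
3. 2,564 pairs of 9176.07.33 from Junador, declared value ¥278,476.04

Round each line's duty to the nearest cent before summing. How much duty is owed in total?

Line 1 (3017.39.48, Zorar, 2,521 units, ¥371,469.35):
Base rate for 3017.39.48 is ¥0.67/unit.
3017.39.48 has an FTA preferential rate, but origin Zorar is not Karara; base rate stands.
Additional duty on 3017.39.48 from Zorar: +19.9% ad valorem. Applied ad valorem rate = 19.9%.
Duty = ¥371,469.35 × 19.9% + 2,521 × ¥0.67 = ¥75,611.47.
Line 2 (8055.41.48, Zorar, 1,533 units, ¥237,906.27):
Base rate for 8055.41.48 is 29.5%.
Additional duty on 8055.41.48 from Zorar: +7.5%. Applied ad valorem rate: 29.5% + 7.5% = 37%.
Duty = ¥237,906.27 × 37% = ¥88,025.32.
Line 3 (9176.07.33, Junador, 2,564 pairs, ¥278,476.04):
Base rate for 9176.07.33 is ¥6.02/pair.
9176.07.33 has an FTA preferential rate, but origin Junador is not Karara; base rate stands.
Duty = 2,564 × ¥6.02 = ¥15,435.28.
Total = ¥75,611.47 + ¥88,025.32 + ¥15,435.28 = ¥179,072.07.

¥179,072.07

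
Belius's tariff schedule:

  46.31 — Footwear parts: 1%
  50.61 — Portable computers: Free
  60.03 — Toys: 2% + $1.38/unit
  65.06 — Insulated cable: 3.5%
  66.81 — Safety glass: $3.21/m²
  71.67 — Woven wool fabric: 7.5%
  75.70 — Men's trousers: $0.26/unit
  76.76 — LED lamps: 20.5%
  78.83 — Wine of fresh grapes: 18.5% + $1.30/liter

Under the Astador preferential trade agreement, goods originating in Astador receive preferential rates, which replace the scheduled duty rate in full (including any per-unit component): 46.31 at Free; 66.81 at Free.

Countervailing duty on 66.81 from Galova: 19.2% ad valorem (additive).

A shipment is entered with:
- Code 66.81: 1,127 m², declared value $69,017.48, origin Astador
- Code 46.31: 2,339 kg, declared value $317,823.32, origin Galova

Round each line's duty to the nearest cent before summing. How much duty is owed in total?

$3,178.23

Line 1 (66.81, Astador, 1,127 m², $69,017.48):
Base rate for 66.81 is $3.21/m².
Origin Astador qualifies under the Belius–Astador agreement and 66.81 is covered: preferential rate Free applies instead.
The additional-duty order on 66.81 targets Galova, not Astador; it does not apply.
Duty = $69,017.48 × 0% = $0.00.
Line 2 (46.31, Galova, 2,339 kg, $317,823.32):
Base rate for 46.31 is 1%.
46.31 has an FTA preferential rate, but origin Galova is not Astador; base rate stands.
Duty = $317,823.32 × 1% = $3,178.23.
Total = $0.00 + $3,178.23 = $3,178.23.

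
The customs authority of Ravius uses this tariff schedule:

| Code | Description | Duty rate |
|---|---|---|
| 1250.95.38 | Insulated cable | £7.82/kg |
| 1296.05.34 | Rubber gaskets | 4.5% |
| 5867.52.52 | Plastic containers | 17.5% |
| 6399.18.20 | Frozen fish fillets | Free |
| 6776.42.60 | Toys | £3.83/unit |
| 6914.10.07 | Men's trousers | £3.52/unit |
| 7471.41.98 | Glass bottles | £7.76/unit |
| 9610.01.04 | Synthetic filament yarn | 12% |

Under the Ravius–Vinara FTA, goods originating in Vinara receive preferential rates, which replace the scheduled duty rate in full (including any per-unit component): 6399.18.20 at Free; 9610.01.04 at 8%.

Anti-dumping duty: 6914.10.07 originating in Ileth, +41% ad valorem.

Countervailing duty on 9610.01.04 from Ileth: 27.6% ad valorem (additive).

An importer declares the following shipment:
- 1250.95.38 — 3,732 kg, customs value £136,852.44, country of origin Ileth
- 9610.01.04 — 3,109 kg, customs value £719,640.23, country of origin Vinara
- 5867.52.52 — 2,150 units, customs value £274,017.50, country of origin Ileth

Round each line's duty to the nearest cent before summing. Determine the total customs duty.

£134,708.52

Line 1 (1250.95.38, Ileth, 3,732 kg, £136,852.44):
Base rate for 1250.95.38 is £7.82/kg.
Duty = 3,732 × £7.82 = £29,184.24.
Line 2 (9610.01.04, Vinara, 3,109 kg, £719,640.23):
Base rate for 9610.01.04 is 12%.
Origin Vinara qualifies under the Ravius–Vinara agreement and 9610.01.04 is covered: preferential rate 8% applies instead.
The additional-duty order on 9610.01.04 targets Ileth, not Vinara; it does not apply.
Duty = £719,640.23 × 8% = £57,571.22.
Line 3 (5867.52.52, Ileth, 2,150 units, £274,017.50):
Base rate for 5867.52.52 is 17.5%.
Duty = £274,017.50 × 17.5% = £47,953.06.
Total = £29,184.24 + £57,571.22 + £47,953.06 = £134,708.52.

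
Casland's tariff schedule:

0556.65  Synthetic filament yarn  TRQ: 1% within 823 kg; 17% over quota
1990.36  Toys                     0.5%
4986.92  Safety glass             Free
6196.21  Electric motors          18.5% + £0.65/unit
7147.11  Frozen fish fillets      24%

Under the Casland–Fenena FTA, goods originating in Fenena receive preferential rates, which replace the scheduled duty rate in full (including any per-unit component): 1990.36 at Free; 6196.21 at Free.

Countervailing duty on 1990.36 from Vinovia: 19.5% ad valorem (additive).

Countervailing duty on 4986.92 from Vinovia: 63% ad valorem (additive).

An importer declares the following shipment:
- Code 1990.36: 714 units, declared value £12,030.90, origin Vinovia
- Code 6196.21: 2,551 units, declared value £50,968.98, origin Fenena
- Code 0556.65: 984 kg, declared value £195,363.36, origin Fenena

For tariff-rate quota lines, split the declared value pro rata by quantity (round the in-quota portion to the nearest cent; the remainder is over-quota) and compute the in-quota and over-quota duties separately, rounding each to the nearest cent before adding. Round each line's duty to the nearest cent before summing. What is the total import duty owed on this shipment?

£9,474.20

Line 1 (1990.36, Vinovia, 714 units, £12,030.90):
Base rate for 1990.36 is 0.5%.
1990.36 has an FTA preferential rate, but origin Vinovia is not Fenena; base rate stands.
Additional duty on 1990.36 from Vinovia: +19.5%. Applied ad valorem rate: 0.5% + 19.5% = 20%.
Duty = £12,030.90 × 20% = £2,406.18.
Line 2 (6196.21, Fenena, 2,551 units, £50,968.98):
Base rate for 6196.21 is 18.5% + £0.65/unit.
Origin Fenena qualifies under the Casland–Fenena agreement and 6196.21 is covered: preferential rate Free applies instead.
Duty = £50,968.98 × 0% = £0.00.
Line 3 (0556.65, Fenena, 984 kg, £195,363.36):
Code 0556.65 is under a tariff-rate quota (threshold 823 kg). In-quota: 823 kg at 1%; over-quota: 161 kg at 17%.
Pro-rata value split: in-quota = £195,363.36 × 823/984 = £163,398.42; over-quota = £195,363.36 − £163,398.42 = £31,964.94.
In-quota duty = £163,398.42 × 1% = £1,633.98. Over-quota duty = £31,964.94 × 17% = £5,434.04.
Line duty = £1,633.98 + £5,434.04 = £7,068.02.
Total = £2,406.18 + £0.00 + £7,068.02 = £9,474.20.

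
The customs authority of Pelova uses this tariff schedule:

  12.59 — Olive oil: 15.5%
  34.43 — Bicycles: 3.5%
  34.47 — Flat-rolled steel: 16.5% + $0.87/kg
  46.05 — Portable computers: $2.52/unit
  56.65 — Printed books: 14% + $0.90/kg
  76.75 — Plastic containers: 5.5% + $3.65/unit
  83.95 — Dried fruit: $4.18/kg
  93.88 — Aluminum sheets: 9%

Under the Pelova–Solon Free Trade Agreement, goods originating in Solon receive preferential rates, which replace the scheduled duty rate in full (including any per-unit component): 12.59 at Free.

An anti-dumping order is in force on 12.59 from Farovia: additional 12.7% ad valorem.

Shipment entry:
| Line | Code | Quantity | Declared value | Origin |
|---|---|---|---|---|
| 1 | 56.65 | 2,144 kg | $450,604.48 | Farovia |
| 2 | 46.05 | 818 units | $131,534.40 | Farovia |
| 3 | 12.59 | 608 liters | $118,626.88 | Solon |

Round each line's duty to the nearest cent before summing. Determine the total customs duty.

$67,075.59

Line 1 (56.65, Farovia, 2,144 kg, $450,604.48):
Base rate for 56.65 is 14% + $0.90/kg.
Duty = $450,604.48 × 14% + 2,144 × $0.90 = $65,014.23.
Line 2 (46.05, Farovia, 818 units, $131,534.40):
Base rate for 46.05 is $2.52/unit.
Duty = 818 × $2.52 = $2,061.36.
Line 3 (12.59, Solon, 608 liters, $118,626.88):
Base rate for 12.59 is 15.5%.
Origin Solon qualifies under the Pelova–Solon agreement and 12.59 is covered: preferential rate Free applies instead.
The additional-duty order on 12.59 targets Farovia, not Solon; it does not apply.
Duty = $118,626.88 × 0% = $0.00.
Total = $65,014.23 + $2,061.36 + $0.00 = $67,075.59.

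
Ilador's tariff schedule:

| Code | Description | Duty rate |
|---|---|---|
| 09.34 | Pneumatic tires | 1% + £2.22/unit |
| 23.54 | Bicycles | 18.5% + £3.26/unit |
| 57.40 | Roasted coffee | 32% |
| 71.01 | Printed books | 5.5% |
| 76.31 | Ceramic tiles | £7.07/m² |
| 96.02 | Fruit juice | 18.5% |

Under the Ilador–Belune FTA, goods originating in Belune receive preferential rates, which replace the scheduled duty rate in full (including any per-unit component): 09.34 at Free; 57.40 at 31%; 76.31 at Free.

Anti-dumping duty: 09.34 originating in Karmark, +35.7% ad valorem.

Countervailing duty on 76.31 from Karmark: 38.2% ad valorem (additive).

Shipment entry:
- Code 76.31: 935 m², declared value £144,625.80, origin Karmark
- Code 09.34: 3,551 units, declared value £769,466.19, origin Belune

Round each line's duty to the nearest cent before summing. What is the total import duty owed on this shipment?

Line 1 (76.31, Karmark, 935 m², £144,625.80):
Base rate for 76.31 is £7.07/m².
76.31 has an FTA preferential rate, but origin Karmark is not Belune; base rate stands.
Additional duty on 76.31 from Karmark: +38.2% ad valorem. Applied ad valorem rate = 38.2%.
Duty = £144,625.80 × 38.2% + 935 × £7.07 = £61,857.51.
Line 2 (09.34, Belune, 3,551 units, £769,466.19):
Base rate for 09.34 is 1% + £2.22/unit.
Origin Belune qualifies under the Ilador–Belune agreement and 09.34 is covered: preferential rate Free applies instead.
The additional-duty order on 09.34 targets Karmark, not Belune; it does not apply.
Duty = £769,466.19 × 0% = £0.00.
Total = £61,857.51 + £0.00 = £61,857.51.

£61,857.51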